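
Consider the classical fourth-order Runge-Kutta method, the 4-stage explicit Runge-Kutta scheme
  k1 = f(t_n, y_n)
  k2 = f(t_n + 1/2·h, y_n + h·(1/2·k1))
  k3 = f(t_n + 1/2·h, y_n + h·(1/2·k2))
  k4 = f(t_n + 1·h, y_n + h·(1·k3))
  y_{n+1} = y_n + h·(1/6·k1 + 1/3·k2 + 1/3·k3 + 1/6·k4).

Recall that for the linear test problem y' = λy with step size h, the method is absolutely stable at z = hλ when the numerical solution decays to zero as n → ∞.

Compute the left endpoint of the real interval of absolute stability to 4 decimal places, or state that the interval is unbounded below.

left endpoint -2.7853.

With y'=λy (z=hλ):
  order 4, 4-stage ⇒ R(z)=1+z+z^2/2+z^3/6+z^4/24
  (e.g. R(-1.02)=0.36843, |R|=0.36843)

Solve |R(x)|<1 on ℝ⁻.
x=-1.02: |R|=0.3684
|R(-2.63)|=0.7900 |R(-2.51)|=0.6583 |R(-1.09)|=0.3470
Bisect:
  x_lo=-3.4354 |R|=2.5118  x_hi=-0.3606 |R|=0.6973
  mid=-1.89800 |R|=0.30436 →hi
  mid=-2.66671 |R|=0.83544 →hi
  mid=-3.05106 |R|=1.48042 →lo
  mid=-2.85888 |R|=1.11674 →lo
  mid=-2.76280 |R|=0.96661 →hi
  mid=-2.81084 |R|=1.03920 →lo
  mid=-2.78682 |R|=1.00230 →lo
  mid=-2.77481 |R|=0.98430 →hi
  ...
  [-2.78532,-2.78513] ⇒ x*=-2.7853
Stable set (-2.7853, 0).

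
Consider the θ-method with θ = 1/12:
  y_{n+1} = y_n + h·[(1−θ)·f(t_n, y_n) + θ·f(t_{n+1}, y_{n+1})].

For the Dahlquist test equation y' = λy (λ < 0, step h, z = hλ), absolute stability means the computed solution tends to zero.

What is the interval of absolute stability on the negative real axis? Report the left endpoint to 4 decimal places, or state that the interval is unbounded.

(-2.4000, 0).

Set f=λy, z=hλ:
  y_{n+1} = y_n + z·[11/12·y_n + 1/12·y_{n+1}] ⇒ (1 − 1/12z)y_{n+1} = (1 + 11/12z)y_n
  ⇒ R(z) = (1 + 11/12z)/(1 − 1/12z).

Need |R(x)|<1, x<0.
x=-1.51: |R|=0.3412
R=−1: 1+11/12x = −1+1/12x ⇒ -5/6x=2 ⇒ x=2/(-5/6)=-2.4000
Confirm numerically:
  x=-1.671: |R|=0.46675 <1
  x=-1.561: |R|=0.38131 <1
  x=-1.122: |R|=0.02606 <1
  x=-2.923: |R|=1.35047 >1
  x=-2.649: |R|=1.16998 >1
So |R|<1 on (-2.4000, 0).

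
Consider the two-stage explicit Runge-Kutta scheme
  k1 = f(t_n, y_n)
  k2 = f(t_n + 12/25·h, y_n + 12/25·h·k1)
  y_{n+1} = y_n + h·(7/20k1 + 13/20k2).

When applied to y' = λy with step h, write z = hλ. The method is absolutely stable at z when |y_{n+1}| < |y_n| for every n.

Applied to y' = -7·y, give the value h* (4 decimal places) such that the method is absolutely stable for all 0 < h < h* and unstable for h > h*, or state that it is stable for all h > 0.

Test eqn y'=λy, z=hλ:
  k1=λy_n ⇒ h·k1=z·y_n;  k2=λ(1+12/25z)y_n ⇒ h·k2=z(1+12/25z)y_n
  y_{n+1}/y_n = 1 + 7/20z + 13/20z(1+12/25z) = 1 + z + 39/125z²
  Hence R(z) = 1 + z + 39/125z².

Need |R(x)|<1, x<0.
x=-1.02: |R|=0.3046
R=1: x+39/125x²=0 ⇒ x=−125/39=-3.2051; min R=1−1/(4·39/125)=0.1987>−1
Confirm numerically:
  x=-2.535: |R|=0.46998 <1
  x=-2.146: |R|=0.29086 <1
  x=-2.102: |R|=0.27654 <1
  x=-1.472: |R|=0.20404 <1
  x=-3.732: |R|=1.61348 >1
  x=-3.607: |R|=1.45226 >1
Interval (-3.2051, 0).

(-3.2051,0); λ=-7 ⇒ h* = (125/39)/7 = 0.4579.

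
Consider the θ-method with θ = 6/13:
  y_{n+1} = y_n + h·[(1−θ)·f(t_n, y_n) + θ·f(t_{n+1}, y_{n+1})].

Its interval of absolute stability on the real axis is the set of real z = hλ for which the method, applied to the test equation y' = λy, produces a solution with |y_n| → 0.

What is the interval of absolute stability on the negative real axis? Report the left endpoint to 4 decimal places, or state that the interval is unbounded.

(-26.0000, 0).

Test eqn y'=λy, z=hλ:
  y_{n+1} = y_n + z·[7/13·y_n + 6/13·y_{n+1}] ⇒ (1 − 6/13z)y_{n+1} = (1 + 7/13z)y_n
  Hence R(z) = (1 + 7/13z)/(1 − 6/13z).

Need |R(x)|<1, x<0.
x=-1.3: |R|=0.1875
R=−1: 1+7/13x = −1+6/13x ⇒ -1/13x=2 ⇒ x=2/(-1/13)=-26.0000
Confirm numerically:
  x=-25.002: |R|=0.99388 <1
  x=-16.126: |R|=0.91004 <1
  x=-14.916: |R|=0.89186 <1
  x=-26.539: |R|=1.00313 >1
  x=-26.492: |R|=1.00286 >1
  x=-26.481: |R|=1.00280 >1
Interval (-26.0000, 0).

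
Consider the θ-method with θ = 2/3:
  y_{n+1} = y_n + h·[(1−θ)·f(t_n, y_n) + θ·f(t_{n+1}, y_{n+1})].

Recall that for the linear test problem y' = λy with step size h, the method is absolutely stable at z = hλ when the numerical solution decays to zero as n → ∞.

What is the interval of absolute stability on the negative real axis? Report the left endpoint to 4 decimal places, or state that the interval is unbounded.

(−∞, 0) — no finite endpoint.

On y'=λy, z=hλ:
  y_{n+1} = y_n + z·[1/3·y_n + 2/3·y_{n+1}] ⇒ (1 − 2/3z)y_{n+1} = (1 + 1/3z)y_n
  R(z) = (1 + 1/3z)/(1 − 2/3z).

Solve |R(x)|<1 on ℝ⁻.
x=-0.73: |R|=0.5090
x=-2: |R|=0.1429
x=-10: |R|=0.3043
x=-100: |R|=0.4778
θ=2/3≥1/2 ⇒ |1+1/3x|<|1−2/3x| ∀x<0 ⇒ stable on all of ℝ⁻.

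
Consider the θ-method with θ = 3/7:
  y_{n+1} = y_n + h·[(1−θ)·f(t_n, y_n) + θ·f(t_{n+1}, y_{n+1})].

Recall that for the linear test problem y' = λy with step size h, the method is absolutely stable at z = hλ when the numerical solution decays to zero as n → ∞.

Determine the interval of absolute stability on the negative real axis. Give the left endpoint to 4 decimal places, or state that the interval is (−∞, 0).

Set f=λy, z=hλ:
  y_{n+1} = y_n + z·[4/7·y_n + 3/7·y_{n+1}] ⇒ (1 − 3/7z)y_{n+1} = (1 + 4/7z)y_n
  Hence R(z) = (1 + 4/7z)/(1 − 3/7z).

Find x<0 with |R(x)|<1.
x=-0.99: |R|=0.3049
R=−1: 1+4/7x = −1+3/7x ⇒ -1/7x=2 ⇒ x=2/(-1/7)=-14.0000
Confirm numerically:
  x=-12.755: |R|=0.97250 <1
  x=-10.358: |R|=0.90434 <1
  x=-6.181: |R|=0.69389 <1
  x=-14.562: |R|=1.01109 >1
  x=-14.498: |R|=1.00986 >1
  x=-14.179: |R|=1.00361 >1
Interval (-14.0000, 0).

(-14.0000, 0).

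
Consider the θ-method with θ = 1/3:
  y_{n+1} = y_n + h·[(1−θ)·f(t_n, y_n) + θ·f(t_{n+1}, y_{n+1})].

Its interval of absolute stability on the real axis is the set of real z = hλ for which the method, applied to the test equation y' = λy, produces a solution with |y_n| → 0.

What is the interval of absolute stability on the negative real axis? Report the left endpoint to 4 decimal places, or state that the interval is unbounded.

z∈(-6.0000,0).

On y'=λy, z=hλ:
  y_{n+1} = y_n + z·[2/3·y_n + 1/3·y_{n+1}] ⇒ (1 − 1/3z)y_{n+1} = (1 + 2/3z)y_n
  ⇒ R(z) = (1 + 2/3z)/(1 − 1/3z).

Boundary: |R(x)|=1, x<0.
x=-1.7: |R|=0.0851
R=−1: 1+2/3x = −1+1/3x ⇒ -1/3x=2 ⇒ x=2/(-1/3)=-6.0000
Confirm numerically:
  x=-5.604: |R|=0.95397 <1
  x=-5.042: |R|=0.88088 <1
  x=-3.384: |R|=0.59023 <1
  x=-2.560: |R|=0.38129 <1
  x=-6.075: |R|=1.00826 >1
  x=-6.034: |R|=1.00376 >1
Interval (-6.0000, 0).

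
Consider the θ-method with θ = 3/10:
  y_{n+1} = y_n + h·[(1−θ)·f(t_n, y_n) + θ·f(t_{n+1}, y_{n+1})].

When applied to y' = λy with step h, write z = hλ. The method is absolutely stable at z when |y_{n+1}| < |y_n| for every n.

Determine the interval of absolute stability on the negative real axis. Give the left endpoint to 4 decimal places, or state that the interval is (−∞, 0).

(-5.0000, 0).

Test eqn y'=λy, z=hλ:
  y_{n+1} = y_n + z·[7/10·y_n + 3/10·y_{n+1}] ⇒ (1 − 3/10z)y_{n+1} = (1 + 7/10z)y_n
  so R(z) = (1 + 7/10z)/(1 − 3/10z).

Boundary: |R(x)|=1, x<0.
x=-0.5: |R|=0.5652
R=−1: 1+7/10x = −1+3/10x ⇒ -2/5x=2 ⇒ x=2/(-2/5)=-5.0000
Confirm numerically:
  x=-4.058: |R|=0.83007 <1
  x=-3.740: |R|=0.76249 <1
  x=-3.124: |R|=0.61264 <1
  x=-5.351: |R|=1.05389 >1
  x=-5.323: |R|=1.04975 >1
  x=-5.062: |R|=1.00985 >1
Stable set (-5.0000, 0).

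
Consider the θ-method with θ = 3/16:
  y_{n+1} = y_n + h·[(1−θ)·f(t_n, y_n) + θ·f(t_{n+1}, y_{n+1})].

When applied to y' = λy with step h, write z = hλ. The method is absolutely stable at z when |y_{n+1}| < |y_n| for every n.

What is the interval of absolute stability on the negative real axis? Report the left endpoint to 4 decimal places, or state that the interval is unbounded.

Set f=λy, z=hλ:
  y_{n+1} = y_n + z·[13/16·y_n + 3/16·y_{n+1}] ⇒ (1 − 3/16z)y_{n+1} = (1 + 13/16z)y_n
  R(z) = (1 + 13/16z)/(1 − 3/16z).

Find x<0 with |R(x)|<1.
x=-0.38: |R|=0.6453
R=−1: 1+13/16x = −1+3/16x ⇒ -5/8x=2 ⇒ x=2/(-5/8)=-3.2000
Confirm numerically:
  x=-2.684: |R|=0.78546 <1
  x=-2.628: |R|=0.76051 <1
  x=-1.628: |R|=0.24727 <1
  x=-1.601: |R|=0.23136 <1
  x=-3.594: |R|=1.14711 >1
  x=-3.539: |R|=1.12736 >1
  x=-3.395: |R|=1.07447 >1
So |R|<1 on (-3.2000, 0).

(-3.2000, 0).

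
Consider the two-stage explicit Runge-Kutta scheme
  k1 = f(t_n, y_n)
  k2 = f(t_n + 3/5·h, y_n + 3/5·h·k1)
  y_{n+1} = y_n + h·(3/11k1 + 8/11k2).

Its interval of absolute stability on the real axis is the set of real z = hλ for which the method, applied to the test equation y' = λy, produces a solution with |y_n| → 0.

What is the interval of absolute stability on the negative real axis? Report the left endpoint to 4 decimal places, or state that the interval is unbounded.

With y'=λy (z=hλ):
  k1=λy_n ⇒ h·k1=z·y_n;  k2=λ(1+3/5z)y_n ⇒ h·k2=z(1+3/5z)y_n
  y_{n+1}/y_n = 1 + 3/11z + 8/11z(1+3/5z) = 1 + z + 24/55z²
  Hence R(z) = 1 + z + 24/55z².

Need |R(x)|<1, x<0.
x=-0.4: |R|=0.6698
R=1: x+24/55x²=0 ⇒ x=−55/24=-2.2917; min R=1−1/(4·24/55)=0.4271>−1
Confirm numerically:
  x=-1.964: |R|=0.71918 <1
  x=-1.923: |R|=0.69064 <1
  x=-1.195: |R|=0.42814 <1
  x=-2.731: |R|=1.52356 >1
  x=-2.627: |R|=1.38440 >1
  x=-2.537: |R|=1.27160 >1
So |R|<1 on (-2.2917, 0).

z∈(-2.2917,0).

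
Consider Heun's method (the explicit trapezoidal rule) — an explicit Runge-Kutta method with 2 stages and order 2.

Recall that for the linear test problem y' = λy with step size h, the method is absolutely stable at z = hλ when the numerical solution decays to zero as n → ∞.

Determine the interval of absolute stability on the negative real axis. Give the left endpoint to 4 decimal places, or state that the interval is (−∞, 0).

z∈(-2.0000,0).

Set f=λy, z=hλ:
  order 2, 2-stage ⇒ R(z)=1+z+z^2/2
  (e.g. R(-0.6)=0.58000, |R|=0.58000)

Solve |R(x)|<1 on ℝ⁻.
x=-0.6: |R|=0.5800
|R(-1.23)|=0.5264 |R(-0.74)|=0.5338 |R(-0.51)|=0.6200
Bisect:
  x_lo=-2.8381 |R|=2.1893  x_hi=-0.3538 |R|=0.7088
  mid=-1.59596 |R|=0.67759 →hi
  mid=-2.21703 |R|=1.24058 →lo
  mid=-1.90650 |R|=0.91087 →hi
  mid=-2.06176 |R|=1.06367 →lo
  mid=-1.98413 |R|=0.98426 →hi
  mid=-2.02295 |R|=1.02321 →lo
  mid=-2.00354 |R|=1.00355 →lo
  ...
  [-2.00005,-1.99990] ⇒ x*=-2.0000
Interval (-2.0000, 0).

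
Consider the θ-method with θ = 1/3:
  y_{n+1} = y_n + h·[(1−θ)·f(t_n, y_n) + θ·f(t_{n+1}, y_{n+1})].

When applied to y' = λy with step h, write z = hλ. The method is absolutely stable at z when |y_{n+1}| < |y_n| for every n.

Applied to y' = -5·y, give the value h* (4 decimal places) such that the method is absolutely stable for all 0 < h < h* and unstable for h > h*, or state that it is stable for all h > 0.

Set f=λy, z=hλ:
  y_{n+1} = y_n + z·[2/3·y_n + 1/3·y_{n+1}] ⇒ (1 − 1/3z)y_{n+1} = (1 + 2/3z)y_n
  Hence R(z) = (1 + 2/3z)/(1 − 1/3z).

Boundary: |R(x)|=1, x<0.
x=-1.59: |R|=0.0392
R=−1: 1+2/3x = −1+1/3x ⇒ -1/3x=2 ⇒ x=2/(-1/3)=-6.0000
Confirm numerically:
  x=-5.349: |R|=0.92203 <1
  x=-3.517: |R|=0.61900 <1
  x=-2.857: |R|=0.46338 <1
  x=-6.439: |R|=1.04651 >1
  x=-6.233: |R|=1.02524 >1
Stable set (-6.0000, 0).

(-6.0000,0); λ=-5 ⇒ h* = (6)/5 = 1.2000.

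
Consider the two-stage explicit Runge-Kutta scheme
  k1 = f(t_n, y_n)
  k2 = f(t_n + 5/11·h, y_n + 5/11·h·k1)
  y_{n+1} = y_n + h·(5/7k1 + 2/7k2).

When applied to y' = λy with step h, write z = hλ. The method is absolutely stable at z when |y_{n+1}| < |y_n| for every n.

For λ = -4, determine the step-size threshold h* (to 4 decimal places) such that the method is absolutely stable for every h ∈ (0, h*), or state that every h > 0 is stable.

Set f=λy, z=hλ:
  k1=λy_n ⇒ h·k1=z·y_n;  k2=λ(1+5/11z)y_n ⇒ h·k2=z(1+5/11z)y_n
  y_{n+1}/y_n = 1 + 5/7z + 2/7z(1+5/11z) = 1 + z + 10/77z²
  ⇒ R(z) = 1 + z + 10/77z².

Find x<0 with |R(x)|<1.
x=-0.91: |R|=0.1975
R=1: x+10/77x²=0 ⇒ x=−77/10=-7.7000; min R=1−1/(4·10/77)=-0.9250>−1
Confirm numerically:
  x=-5.736: |R|=0.46305 <1
  x=-3.910: |R|=0.92453 <1
  x=-3.862: |R|=0.92498 <1
  x=-7.874: |R|=1.17793 >1
  x=-7.801: |R|=1.10232 >1
Stable set (-7.7000, 0).

(-7.7000,0); λ=-4 ⇒ h* = (77/10)/4 = 1.9250.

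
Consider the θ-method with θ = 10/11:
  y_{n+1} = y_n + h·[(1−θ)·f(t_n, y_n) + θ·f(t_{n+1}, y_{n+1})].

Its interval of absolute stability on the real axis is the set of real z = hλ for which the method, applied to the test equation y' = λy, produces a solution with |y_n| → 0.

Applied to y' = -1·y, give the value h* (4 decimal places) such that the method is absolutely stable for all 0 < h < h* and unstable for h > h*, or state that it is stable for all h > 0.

With y'=λy (z=hλ):
  y_{n+1} = y_n + z·[1/11·y_n + 10/11·y_{n+1}] ⇒ (1 − 10/11z)y_{n+1} = (1 + 1/11z)y_n
  R(z) = (1 + 1/11z)/(1 − 10/11z).

Find x<0 with |R(x)|<1.
x=-1.38: |R|=0.3879
x=-2: |R|=0.2903
x=-10: |R|=0.0090
x=-100: |R|=0.0880
θ=10/11≥1/2 ⇒ |1+1/11x|<|1−10/11x| ∀x<0 ⇒ stable on all of ℝ⁻.

(−∞, 0) — no finite endpoint. Any h>0 works for λ=-1.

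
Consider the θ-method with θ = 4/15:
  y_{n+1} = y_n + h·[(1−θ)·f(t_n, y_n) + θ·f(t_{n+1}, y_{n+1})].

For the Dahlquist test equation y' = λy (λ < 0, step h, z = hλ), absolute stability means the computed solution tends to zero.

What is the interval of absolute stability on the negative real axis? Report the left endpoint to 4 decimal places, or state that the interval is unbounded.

(-4.2857, 0).

With y'=λy (z=hλ):
  y_{n+1} = y_n + z·[11/15·y_n + 4/15·y_{n+1}] ⇒ (1 − 4/15z)y_{n+1} = (1 + 11/15z)y_n
  ⇒ R(z) = (1 + 11/15z)/(1 − 4/15z).

Find x<0 with |R(x)|<1.
x=-0.93: |R|=0.2548
R=−1: 1+11/15x = −1+4/15x ⇒ -7/15x=2 ⇒ x=2/(-7/15)=-4.2857
Confirm numerically:
  x=-4.067: |R|=0.95104 <1
  x=-3.854: |R|=0.90064 <1
  x=-3.631: |R|=0.84477 <1
  x=-2.429: |R|=0.47415 <1
  x=-4.774: |R|=1.10025 >1
  x=-4.734: |R|=1.09247 >1
So |R|<1 on (-4.2857, 0).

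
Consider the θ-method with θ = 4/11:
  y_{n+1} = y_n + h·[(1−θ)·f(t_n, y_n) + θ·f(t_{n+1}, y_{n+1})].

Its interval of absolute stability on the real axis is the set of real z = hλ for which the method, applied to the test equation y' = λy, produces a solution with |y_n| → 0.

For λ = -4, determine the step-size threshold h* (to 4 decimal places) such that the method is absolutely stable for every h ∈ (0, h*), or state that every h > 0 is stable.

(-7.3333,0); λ=-4 ⇒ h* = (22/3)/4 = 1.8333.

Test eqn y'=λy, z=hλ:
  y_{n+1} = y_n + z·[7/11·y_n + 4/11·y_{n+1}] ⇒ (1 − 4/11z)y_{n+1} = (1 + 7/11z)y_n
  ⇒ R(z) = (1 + 7/11z)/(1 − 4/11z).

Need |R(x)|<1, x<0.
x=-0.74: |R|=0.4169
R=−1: 1+7/11x = −1+4/11x ⇒ -3/11x=2 ⇒ x=2/(-3/11)=-7.3333
Confirm numerically:
  x=-7.212: |R|=0.99087 <1
  x=-6.785: |R|=0.95687 <1
  x=-5.870: |R|=0.87268 <1
  x=-7.755: |R|=1.03010 >1
  x=-7.360: |R|=1.00198 >1
Stable set (-7.3333, 0).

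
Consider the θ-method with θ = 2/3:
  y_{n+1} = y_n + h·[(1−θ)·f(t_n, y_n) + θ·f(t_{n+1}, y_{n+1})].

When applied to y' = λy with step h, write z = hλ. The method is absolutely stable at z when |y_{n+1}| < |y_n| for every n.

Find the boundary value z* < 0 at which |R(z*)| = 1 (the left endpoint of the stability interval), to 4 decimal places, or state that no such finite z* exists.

(−∞, 0) — no finite endpoint.

Test eqn y'=λy, z=hλ:
  y_{n+1} = y_n + z·[1/3·y_n + 2/3·y_{n+1}] ⇒ (1 − 2/3z)y_{n+1} = (1 + 1/3z)y_n
  so R(z) = (1 + 1/3z)/(1 − 2/3z).

Solve |R(x)|<1 on ℝ⁻.
x=-1.32: |R|=0.2979
x=-2: |R|=0.1429
x=-10: |R|=0.3043
x=-100: |R|=0.4778
θ=2/3≥1/2 ⇒ |1+1/3x|<|1−2/3x| ∀x<0 ⇒ interval (−∞,0).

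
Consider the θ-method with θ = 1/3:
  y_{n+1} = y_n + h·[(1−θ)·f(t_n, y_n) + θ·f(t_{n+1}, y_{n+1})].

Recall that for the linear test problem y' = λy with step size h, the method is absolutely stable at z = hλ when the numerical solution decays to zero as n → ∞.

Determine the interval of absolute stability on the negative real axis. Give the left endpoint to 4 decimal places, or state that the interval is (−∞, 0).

z∈(-6.0000,0).

Test eqn y'=λy, z=hλ:
  y_{n+1} = y_n + z·[2/3·y_n + 1/3·y_{n+1}] ⇒ (1 − 1/3z)y_{n+1} = (1 + 2/3z)y_n
  R(z) = (1 + 2/3z)/(1 − 1/3z).

Need |R(x)|<1, x<0.
x=-1.34: |R|=0.0737
R=−1: 1+2/3x = −1+1/3x ⇒ -1/3x=2 ⇒ x=2/(-1/3)=-6.0000
Confirm numerically:
  x=-5.713: |R|=0.96706 <1
  x=-3.211: |R|=0.55096 <1
  x=-3.166: |R|=0.54038 <1
  x=-2.410: |R|=0.33641 <1
  x=-6.348: |R|=1.03723 >1
  x=-6.025: |R|=1.00277 >1
So |R|<1 on (-6.0000, 0).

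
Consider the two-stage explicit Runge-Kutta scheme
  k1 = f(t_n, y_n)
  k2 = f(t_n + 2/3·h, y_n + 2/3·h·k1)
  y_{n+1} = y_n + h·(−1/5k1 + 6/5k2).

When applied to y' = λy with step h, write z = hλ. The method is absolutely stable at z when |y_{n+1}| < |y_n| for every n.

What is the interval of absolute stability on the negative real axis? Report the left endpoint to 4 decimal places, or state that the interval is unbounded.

z∈(-1.2500,0).

Set f=λy, z=hλ:
  k1=λy_n ⇒ h·k1=z·y_n;  k2=λ(1+2/3z)y_n ⇒ h·k2=z(1+2/3z)y_n
  y_{n+1}/y_n = 1 − 1/5z + 6/5z(1+2/3z) = 1 + z + 4/5z²
  Hence R(z) = 1 + z + 4/5z².

Boundary: |R(x)|=1, x<0.
x=-0.59: |R|=0.6885
R=1: x+4/5x²=0 ⇒ x=−5/4=-1.2500; min R=1−1/(4·4/5)=0.6875>−1
Confirm numerically:
  x=-1.138: |R|=0.89804 <1
  x=-0.770: |R|=0.70432 <1
  x=-0.537: |R|=0.69370 <1
  x=-1.809: |R|=1.80898 >1
  x=-1.660: |R|=1.54448 >1
So |R|<1 on (-1.2500, 0).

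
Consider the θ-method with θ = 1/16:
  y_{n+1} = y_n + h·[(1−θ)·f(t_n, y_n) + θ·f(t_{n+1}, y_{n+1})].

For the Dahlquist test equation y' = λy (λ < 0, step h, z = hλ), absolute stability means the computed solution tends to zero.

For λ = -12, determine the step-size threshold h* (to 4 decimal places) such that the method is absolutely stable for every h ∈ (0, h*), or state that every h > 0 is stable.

(-2.2857,0); λ=-12 ⇒ h* = (16/7)/12 = 0.1905.

Test eqn y'=λy, z=hλ:
  y_{n+1} = y_n + z·[15/16·y_n + 1/16·y_{n+1}] ⇒ (1 − 1/16z)y_{n+1} = (1 + 15/16z)y_n
  ⇒ R(z) = (1 + 15/16z)/(1 − 1/16z).

Boundary: |R(x)|=1, x<0.
x=-0.55: |R|=0.4683
R=−1: 1+15/16x = −1+1/16x ⇒ -7/8x=2 ⇒ x=2/(-7/8)=-2.2857
Confirm numerically:
  x=-2.064: |R|=0.82817 <1
  x=-1.273: |R|=0.17918 <1
  x=-1.231: |R|=0.14306 <1
  x=-2.558: |R|=1.20541 >1
  x=-2.445: |R|=1.12090 >1
  x=-2.364: |R|=1.05968 >1
So |R|<1 on (-2.2857, 0).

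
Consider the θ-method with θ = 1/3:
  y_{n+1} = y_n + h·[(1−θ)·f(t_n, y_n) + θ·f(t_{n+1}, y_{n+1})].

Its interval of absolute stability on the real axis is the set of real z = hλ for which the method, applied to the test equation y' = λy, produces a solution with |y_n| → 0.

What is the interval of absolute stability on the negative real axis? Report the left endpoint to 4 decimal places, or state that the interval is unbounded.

z∈(-6.0000,0).

With y'=λy (z=hλ):
  y_{n+1} = y_n + z·[2/3·y_n + 1/3·y_{n+1}] ⇒ (1 − 1/3z)y_{n+1} = (1 + 2/3z)y_n
  so R(z) = (1 + 2/3z)/(1 − 1/3z).

Solve |R(x)|<1 on ℝ⁻.
x=-1.72: |R|=0.0932
R=−1: 1+2/3x = −1+1/3x ⇒ -1/3x=2 ⇒ x=2/(-1/3)=-6.0000
Confirm numerically:
  x=-5.215: |R|=0.90444 <1
  x=-5.178: |R|=0.89949 <1
  x=-2.882: |R|=0.46991 <1
  x=-2.708: |R|=0.42327 <1
  x=-6.569: |R|=1.05946 >1
  x=-6.065: |R|=1.00717 >1
Stable set (-6.0000, 0).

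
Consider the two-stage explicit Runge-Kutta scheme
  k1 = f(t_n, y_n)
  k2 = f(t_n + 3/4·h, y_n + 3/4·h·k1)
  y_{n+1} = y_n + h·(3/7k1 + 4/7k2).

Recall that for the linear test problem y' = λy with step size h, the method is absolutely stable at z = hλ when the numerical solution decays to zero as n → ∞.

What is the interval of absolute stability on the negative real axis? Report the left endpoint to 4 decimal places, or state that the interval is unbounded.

(-2.3333, 0).

With y'=λy (z=hλ):
  k1=λy_n ⇒ h·k1=z·y_n;  k2=λ(1+3/4z)y_n ⇒ h·k2=z(1+3/4z)y_n
  y_{n+1}/y_n = 1 + 3/7z + 4/7z(1+3/4z) = 1 + z + 3/7z²
  R(z) = 1 + z + 3/7z².

Find x<0 with |R(x)|<1.
x=-1.44: |R|=0.4487
R=1: x+3/7x²=0 ⇒ x=−7/3=-2.3333; min R=1−1/(4·3/7)=0.4167>−1
Confirm numerically:
  x=-2.148: |R|=0.82939 <1
  x=-1.965: |R|=0.68981 <1
  x=-1.468: |R|=0.45558 <1
  x=-1.139: |R|=0.41699 <1
  x=-2.780: |R|=1.53217 >1
  x=-2.376: |R|=1.04345 >1
So |R|<1 on (-2.3333, 0).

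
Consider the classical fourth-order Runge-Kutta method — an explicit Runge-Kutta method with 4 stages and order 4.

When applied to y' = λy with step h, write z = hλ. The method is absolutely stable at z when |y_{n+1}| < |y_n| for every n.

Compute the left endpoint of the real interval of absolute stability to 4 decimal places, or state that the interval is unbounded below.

Set f=λy, z=hλ:
  order 4, 4-stage ⇒ R(z)=1+z+z^2/2+z^3/6+z^4/24
  (e.g. R(-1.25)=0.30745, |R|=0.30745)

Boundary: |R(x)|=1, x<0.
x=-1.25: |R|=0.3075
|R(-2.74)|=0.9338 |R(-2.57)|=0.7210 |R(-1.93)|=0.3124
Bisect:
  x_lo=-3.0864 |R|=1.5573  x_hi=-0.2126 |R|=0.8085
  mid=-1.64951 |R|=0.27138 →hi
  mid=-2.36795 |R|=0.53275 →hi
  mid=-2.72718 |R|=0.91585 →hi
  mid=-2.90679 |R|=1.19917 →lo
  mid=-2.81698 |R|=1.04884 →lo
  mid=-2.77208 |R|=0.98026 →hi
  mid=-2.79453 |R|=1.01401 →lo
  ...
  [-2.78541,-2.78523] ⇒ x*=-2.7853
Stable set (-2.7853, 0).

left endpoint -2.7853.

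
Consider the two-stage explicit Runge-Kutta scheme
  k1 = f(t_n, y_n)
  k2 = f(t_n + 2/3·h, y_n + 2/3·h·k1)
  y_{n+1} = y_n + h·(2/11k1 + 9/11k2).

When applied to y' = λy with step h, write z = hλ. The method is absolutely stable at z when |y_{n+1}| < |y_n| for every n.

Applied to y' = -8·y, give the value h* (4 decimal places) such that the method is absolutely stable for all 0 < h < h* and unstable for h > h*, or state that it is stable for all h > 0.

(-1.8333,0); λ=-8 ⇒ h* = (11/6)/8 = 0.2292.

Test eqn y'=λy, z=hλ:
  k1=λy_n ⇒ h·k1=z·y_n;  k2=λ(1+2/3z)y_n ⇒ h·k2=z(1+2/3z)y_n
  y_{n+1}/y_n = 1 + 2/11z + 9/11z(1+2/3z) = 1 + z + 6/11z²
  ⇒ R(z) = 1 + z + 6/11z².

Need |R(x)|<1, x<0.
x=-0.4: |R|=0.6873
R=1: x+6/11x²=0 ⇒ x=−11/6=-1.8333; min R=1−1/(4·6/11)=0.5417>−1
Confirm numerically:
  x=-1.515: |R|=0.73694 <1
  x=-1.278: |R|=0.61288 <1
  x=-0.868: |R|=0.54296 <1
  x=-2.189: |R|=1.42467 >1
  x=-1.961: |R|=1.13656 >1
So |R|<1 on (-1.8333, 0).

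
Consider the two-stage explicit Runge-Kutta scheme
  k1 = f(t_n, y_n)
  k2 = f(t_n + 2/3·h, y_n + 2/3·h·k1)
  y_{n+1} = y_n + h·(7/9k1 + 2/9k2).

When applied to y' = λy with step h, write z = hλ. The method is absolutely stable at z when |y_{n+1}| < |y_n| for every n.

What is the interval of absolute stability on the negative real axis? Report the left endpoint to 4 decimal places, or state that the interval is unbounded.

On y'=λy, z=hλ:
  k1=λy_n ⇒ h·k1=z·y_n;  k2=λ(1+2/3z)y_n ⇒ h·k2=z(1+2/3z)y_n
  y_{n+1}/y_n = 1 + 7/9z + 2/9z(1+2/3z) = 1 + z + 4/27z²
  so R(z) = 1 + z + 4/27z².

Need |R(x)|<1, x<0.
x=-0.74: |R|=0.3411
R=1: x+4/27x²=0 ⇒ x=−27/4=-6.7500; min R=1−1/(4·4/27)=-0.6875>−1
Confirm numerically:
  x=-6.050: |R|=0.37259 <1
  x=-5.081: |R|=0.25632 <1
  x=-4.449: |R|=0.51661 <1
  x=-3.528: |R|=0.68403 <1
  x=-7.148: |R|=1.42147 >1
  x=-6.789: |R|=1.03923 >1
So |R|<1 on (-6.7500, 0).

z∈(-6.7500,0).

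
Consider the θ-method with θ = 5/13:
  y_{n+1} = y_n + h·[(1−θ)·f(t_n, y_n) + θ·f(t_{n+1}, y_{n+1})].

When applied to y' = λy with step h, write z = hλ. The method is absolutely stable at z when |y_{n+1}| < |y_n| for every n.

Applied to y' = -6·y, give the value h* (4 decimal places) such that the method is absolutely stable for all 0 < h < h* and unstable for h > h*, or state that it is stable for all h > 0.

On y'=λy, z=hλ:
  y_{n+1} = y_n + z·[8/13·y_n + 5/13·y_{n+1}] ⇒ (1 − 5/13z)y_{n+1} = (1 + 8/13z)y_n
  Hence R(z) = (1 + 8/13z)/(1 − 5/13z).

Solve |R(x)|<1 on ℝ⁻.
x=-0.33: |R|=0.7072
R=−1: 1+8/13x = −1+5/13x ⇒ -3/13x=2 ⇒ x=2/(-3/13)=-8.6667
Confirm numerically:
  x=-7.336: |R|=0.91965 <1
  x=-6.901: |R|=0.88850 <1
  x=-6.016: |R|=0.81541 <1
  x=-5.422: |R|=0.75732 <1
  x=-9.265: |R|=1.03026 >1
  x=-8.918: |R|=1.01309 >1
  x=-8.820: |R|=1.00806 >1
So |R|<1 on (-8.6667, 0).

(-8.6667,0); λ=-6 ⇒ h* = (26/3)/6 = 1.4444.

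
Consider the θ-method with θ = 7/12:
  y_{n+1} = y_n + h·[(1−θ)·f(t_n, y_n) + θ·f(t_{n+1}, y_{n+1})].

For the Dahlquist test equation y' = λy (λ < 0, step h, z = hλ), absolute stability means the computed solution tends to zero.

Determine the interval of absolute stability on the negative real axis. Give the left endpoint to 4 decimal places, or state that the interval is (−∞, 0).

Test eqn y'=λy, z=hλ:
  y_{n+1} = y_n + z·[5/12·y_n + 7/12·y_{n+1}] ⇒ (1 − 7/12z)y_{n+1} = (1 + 5/12z)y_n
  Hence R(z) = (1 + 5/12z)/(1 − 7/12z).

Find x<0 with |R(x)|<1.
x=-0.33: |R|=0.7233
x=-2: |R|=0.0769
x=-10: |R|=0.4634
x=-100: |R|=0.6854
θ=7/12≥1/2 ⇒ |1+5/12x|<|1−7/12x| ∀x<0 ⇒ unbounded interval.

interval (−∞, 0).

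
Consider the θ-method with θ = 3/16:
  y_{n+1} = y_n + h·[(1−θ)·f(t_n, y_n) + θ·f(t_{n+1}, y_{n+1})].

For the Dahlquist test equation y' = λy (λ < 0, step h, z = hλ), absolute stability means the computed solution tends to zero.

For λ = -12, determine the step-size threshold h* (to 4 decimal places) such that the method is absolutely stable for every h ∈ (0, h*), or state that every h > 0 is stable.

(-3.2000,0); λ=-12 ⇒ h* = (16/5)/12 = 0.2667.

With y'=λy (z=hλ):
  y_{n+1} = y_n + z·[13/16·y_n + 3/16·y_{n+1}] ⇒ (1 − 3/16z)y_{n+1} = (1 + 13/16z)y_n
  ⇒ R(z) = (1 + 13/16z)/(1 − 3/16z).

Solve |R(x)|<1 on ℝ⁻.
x=-0.52: |R|=0.5262
R=−1: 1+13/16x = −1+3/16x ⇒ -5/8x=2 ⇒ x=2/(-5/8)=-3.2000
Confirm numerically:
  x=-2.334: |R|=0.62351 <1
  x=-1.871: |R|=0.38509 <1
  x=-1.787: |R|=0.33851 <1
  x=-1.435: |R|=0.13076 <1
  x=-3.600: |R|=1.14925 >1
  x=-3.563: |R|=1.13601 >1
  x=-3.355: |R|=1.05947 >1
Stable set (-3.2000, 0).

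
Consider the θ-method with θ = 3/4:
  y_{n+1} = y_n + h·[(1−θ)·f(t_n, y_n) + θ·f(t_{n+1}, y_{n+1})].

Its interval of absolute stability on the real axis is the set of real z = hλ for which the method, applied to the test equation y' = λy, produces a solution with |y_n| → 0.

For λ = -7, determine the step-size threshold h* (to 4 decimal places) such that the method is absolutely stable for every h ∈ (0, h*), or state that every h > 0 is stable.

On y'=λy, z=hλ:
  y_{n+1} = y_n + z·[1/4·y_n + 3/4·y_{n+1}] ⇒ (1 − 3/4z)y_{n+1} = (1 + 1/4z)y_n
  Hence R(z) = (1 + 1/4z)/(1 − 3/4z).

Need |R(x)|<1, x<0.
x=-1.16: |R|=0.3797
x=-2: |R|=0.2000
x=-10: |R|=0.1765
x=-100: |R|=0.3158
θ=3/4≥1/2 ⇒ |1+1/4x|<|1−3/4x| ∀x<0 ⇒ interval (−∞,0).

(−∞, 0) — no finite endpoint. Any h>0 works for λ=-7.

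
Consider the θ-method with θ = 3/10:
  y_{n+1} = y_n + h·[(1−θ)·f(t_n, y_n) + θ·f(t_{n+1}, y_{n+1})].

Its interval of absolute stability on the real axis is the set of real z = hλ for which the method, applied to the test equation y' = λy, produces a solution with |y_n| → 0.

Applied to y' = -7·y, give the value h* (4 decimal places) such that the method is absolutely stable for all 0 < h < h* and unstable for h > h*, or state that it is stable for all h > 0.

(-5.0000,0); λ=-7 ⇒ h* = (5)/7 = 0.7143.

With y'=λy (z=hλ):
  y_{n+1} = y_n + z·[7/10·y_n + 3/10·y_{n+1}] ⇒ (1 − 3/10z)y_{n+1} = (1 + 7/10z)y_n
  ⇒ R(z) = (1 + 7/10z)/(1 − 3/10z).

Need |R(x)|<1, x<0.
x=-0.61: |R|=0.4844
R=−1: 1+7/10x = −1+3/10x ⇒ -2/5x=2 ⇒ x=2/(-2/5)=-5.0000
Confirm numerically:
  x=-4.221: |R|=0.86251 <1
  x=-2.784: |R|=0.51700 <1
  x=-2.621: |R|=0.46728 <1
  x=-5.539: |R|=1.08100 >1
  x=-5.266: |R|=1.04124 >1
  x=-5.209: |R|=1.03262 >1
So |R|<1 on (-5.0000, 0).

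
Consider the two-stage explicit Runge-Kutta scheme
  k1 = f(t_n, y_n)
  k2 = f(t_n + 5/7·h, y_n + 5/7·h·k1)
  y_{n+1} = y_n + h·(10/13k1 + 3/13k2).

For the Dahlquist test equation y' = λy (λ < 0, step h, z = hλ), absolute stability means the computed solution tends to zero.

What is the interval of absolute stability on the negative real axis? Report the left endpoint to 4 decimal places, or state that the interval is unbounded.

(-6.0667, 0).

With y'=λy (z=hλ):
  k1=λy_n ⇒ h·k1=z·y_n;  k2=λ(1+5/7z)y_n ⇒ h·k2=z(1+5/7z)y_n
  y_{n+1}/y_n = 1 + 10/13z + 3/13z(1+5/7z) = 1 + z + 15/91z²
  ⇒ R(z) = 1 + z + 15/91z².

Find x<0 with |R(x)|<1.
x=-1.52: |R|=0.1392
R=1: x+15/91x²=0 ⇒ x=−91/15=-6.0667; min R=1−1/(4·15/91)=-0.5167>−1
Confirm numerically:
  x=-5.109: |R|=0.19351 <1
  x=-4.482: |R|=0.17074 <1
  x=-3.869: |R|=0.40156 <1
  x=-2.784: |R|=0.50642 <1
  x=-6.628: |R|=1.61327 >1
  x=-6.474: |R|=1.43468 >1
Stable set (-6.0667, 0).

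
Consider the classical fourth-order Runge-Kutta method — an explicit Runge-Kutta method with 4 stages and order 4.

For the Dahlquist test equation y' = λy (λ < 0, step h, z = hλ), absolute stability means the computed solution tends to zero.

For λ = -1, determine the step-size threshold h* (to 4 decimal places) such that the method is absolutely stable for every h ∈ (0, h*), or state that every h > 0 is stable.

Test eqn y'=λy, z=hλ:
  order 4, 4-stage ⇒ R(z)=1+z+z^2/2+z^3/6+z^4/24
  (e.g. R(-0.93)=0.39956, |R|=0.39956)

Find x<0 with |R(x)|<1.
x=-0.93: |R|=0.3996
|R(-2.18)|=0.4105 |R(-0.91)|=0.4070 |R(-0.62)|=0.5386
Bisect:
  x_lo=-3.3182 |R|=2.1491  x_hi=-0.0870 |R|=0.9167
  mid=-1.70261 |R|=0.27437 →hi
  mid=-2.51040 |R|=0.65871 →hi
  mid=-2.91429 |R|=1.21256 →lo
  mid=-2.71235 |R|=0.89547 →hi
  mid=-2.81332 |R|=1.04308 →lo
  mid=-2.76283 |R|=0.96666 →hi
  mid=-2.78808 |R|=1.00420 →lo
  ...
  [-2.78532,-2.78512] ⇒ x*=-2.7853
So |R|<1 on (-2.7853, 0).

(-2.7853,0); λ=-1 ⇒ h* = 2.7853.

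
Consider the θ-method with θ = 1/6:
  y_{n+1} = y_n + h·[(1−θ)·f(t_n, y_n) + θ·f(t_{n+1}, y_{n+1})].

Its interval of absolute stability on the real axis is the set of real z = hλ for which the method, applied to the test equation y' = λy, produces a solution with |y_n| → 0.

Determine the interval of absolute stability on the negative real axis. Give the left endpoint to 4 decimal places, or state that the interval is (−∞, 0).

With y'=λy (z=hλ):
  y_{n+1} = y_n + z·[5/6·y_n + 1/6·y_{n+1}] ⇒ (1 − 1/6z)y_{n+1} = (1 + 5/6z)y_n
  R(z) = (1 + 5/6z)/(1 − 1/6z).

Solve |R(x)|<1 on ℝ⁻.
x=-1.39: |R|=0.1286
R=−1: 1+5/6x = −1+1/6x ⇒ -2/3x=2 ⇒ x=2/(-2/3)=-3.0000
Confirm numerically:
  x=-2.582: |R|=0.80517 <1
  x=-2.550: |R|=0.78947 <1
  x=-1.492: |R|=0.19487 <1
  x=-3.596: |R|=1.24844 >1
  x=-3.083: |R|=1.03655 >1
Stable set (-3.0000, 0).

(-3.0000, 0).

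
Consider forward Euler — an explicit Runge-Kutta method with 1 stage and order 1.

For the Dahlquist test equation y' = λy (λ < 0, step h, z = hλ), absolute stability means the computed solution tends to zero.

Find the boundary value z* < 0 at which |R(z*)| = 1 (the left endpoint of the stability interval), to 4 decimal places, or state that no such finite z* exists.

Set f=λy, z=hλ:
  order 1, 1-stage ⇒ R(z)=1+z
  (e.g. R(-1.37)=-0.37000, |R|=0.37000)

Boundary: |R(x)|=1, x<0.
x=-1.37: |R|=0.3700
|R(-2.3)|=1.3000 |R(-2.17)|=1.1700 |R(-1.5)|=0.5000
Bisect:
  x_lo=-2.4077 |R|=1.4077  x_hi=-0.2529 |R|=0.7471
  mid=-1.33031 |R|=0.33031 →hi
  mid=-1.86901 |R|=0.86901 →hi
  mid=-2.13836 |R|=1.13836 →lo
  mid=-2.00369 |R|=1.00369 →lo
  mid=-1.93635 |R|=0.93635 →hi
  mid=-1.97002 |R|=0.97002 →hi
  mid=-1.98686 |R|=0.98686 →hi
  mid=-1.99527 |R|=0.99527 →hi
  mid=-1.99948 |R|=0.99948 →hi
  ...
  [-2.00001,-1.99988] ⇒ x*=-2.0000
So |R|<1 on (-2.0000, 0).

z* = -2.0000.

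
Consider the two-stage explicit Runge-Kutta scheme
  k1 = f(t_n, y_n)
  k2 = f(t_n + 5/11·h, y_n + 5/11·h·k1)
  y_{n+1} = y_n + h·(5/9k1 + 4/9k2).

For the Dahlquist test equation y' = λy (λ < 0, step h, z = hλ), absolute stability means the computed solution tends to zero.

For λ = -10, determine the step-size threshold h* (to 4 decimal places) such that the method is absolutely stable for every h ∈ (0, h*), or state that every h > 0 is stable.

(-4.9500,0); λ=-10 ⇒ h* = (99/20)/10 = 0.4950.

Test eqn y'=λy, z=hλ:
  k1=λy_n ⇒ h·k1=z·y_n;  k2=λ(1+5/11z)y_n ⇒ h·k2=z(1+5/11z)y_n
  y_{n+1}/y_n = 1 + 5/9z + 4/9z(1+5/11z) = 1 + z + 20/99z²
  ⇒ R(z) = 1 + z + 20/99z².

Find x<0 with |R(x)|<1.
x=-0.86: |R|=0.2894
R=1: x+20/99x²=0 ⇒ x=−99/20=-4.9500; min R=1−1/(4·20/99)=-0.2375>−1
Confirm numerically:
  x=-3.619: |R|=0.02689 <1
  x=-3.489: |R|=0.02978 <1
  x=-2.559: |R|=0.23607 <1
  x=-2.018: |R|=0.19531 <1
  x=-5.237: |R|=1.30364 >1
  x=-5.119: |R|=1.17477 >1
  x=-5.002: |R|=1.05255 >1
Interval (-4.9500, 0).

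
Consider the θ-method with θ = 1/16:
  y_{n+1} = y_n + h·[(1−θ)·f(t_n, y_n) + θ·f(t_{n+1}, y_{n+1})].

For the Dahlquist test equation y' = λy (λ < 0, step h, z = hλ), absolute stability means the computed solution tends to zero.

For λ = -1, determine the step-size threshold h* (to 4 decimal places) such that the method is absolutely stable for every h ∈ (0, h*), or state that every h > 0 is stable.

(-2.2857,0); λ=-1 ⇒ h* = (16/7)/1 = 2.2857.

With y'=λy (z=hλ):
  y_{n+1} = y_n + z·[15/16·y_n + 1/16·y_{n+1}] ⇒ (1 − 1/16z)y_{n+1} = (1 + 15/16z)y_n
  ⇒ R(z) = (1 + 15/16z)/(1 − 1/16z).

Find x<0 with |R(x)|<1.
x=-1.65: |R|=0.4958
R=−1: 1+15/16x = −1+1/16x ⇒ -7/8x=2 ⇒ x=2/(-7/8)=-2.2857
Confirm numerically:
  x=-2.036: |R|=0.80617 <1
  x=-1.911: |R|=0.70711 <1
  x=-1.555: |R|=0.41726 <1
  x=-1.204: |R|=0.11974 <1
  x=-2.807: |R|=1.38805 >1
  x=-2.586: |R|=1.22619 >1
So |R|<1 on (-2.2857, 0).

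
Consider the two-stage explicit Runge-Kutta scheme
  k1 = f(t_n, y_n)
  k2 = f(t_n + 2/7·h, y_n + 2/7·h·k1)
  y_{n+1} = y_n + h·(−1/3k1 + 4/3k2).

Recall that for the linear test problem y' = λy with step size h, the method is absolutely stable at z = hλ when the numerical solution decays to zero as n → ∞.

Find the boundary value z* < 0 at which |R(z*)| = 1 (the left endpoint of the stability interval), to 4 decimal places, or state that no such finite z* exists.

left endpoint -2.6250.

Set f=λy, z=hλ:
  k1=λy_n ⇒ h·k1=z·y_n;  k2=λ(1+2/7z)y_n ⇒ h·k2=z(1+2/7z)y_n
  y_{n+1}/y_n = 1 − 1/3z + 4/3z(1+2/7z) = 1 + z + 8/21z²
  R(z) = 1 + z + 8/21z².

Find x<0 with |R(x)|<1.
x=-0.83: |R|=0.4324
R=1: x+8/21x²=0 ⇒ x=−21/8=-2.6250; min R=1−1/(4·8/21)=0.3438>−1
Confirm numerically:
  x=-2.299: |R|=0.71449 <1
  x=-2.256: |R|=0.68287 <1
  x=-2.143: |R|=0.60650 <1
  x=-3.115: |R|=1.58147 >1
  x=-2.837: |R|=1.22912 >1
  x=-2.773: |R|=1.15634 >1
Interval (-2.6250, 0).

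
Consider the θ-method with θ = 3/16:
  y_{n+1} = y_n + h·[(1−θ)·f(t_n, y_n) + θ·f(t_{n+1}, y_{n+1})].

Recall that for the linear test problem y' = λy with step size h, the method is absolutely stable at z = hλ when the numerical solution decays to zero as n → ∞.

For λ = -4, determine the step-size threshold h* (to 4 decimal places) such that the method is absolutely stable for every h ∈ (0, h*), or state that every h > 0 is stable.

(-3.2000,0); λ=-4 ⇒ h* = (16/5)/4 = 0.8000.

On y'=λy, z=hλ:
  y_{n+1} = y_n + z·[13/16·y_n + 3/16·y_{n+1}] ⇒ (1 − 3/16z)y_{n+1} = (1 + 13/16z)y_n
  ⇒ R(z) = (1 + 13/16z)/(1 − 3/16z).

Need |R(x)|<1, x<0.
x=-1.43: |R|=0.1276
R=−1: 1+13/16x = −1+3/16x ⇒ -5/8x=2 ⇒ x=2/(-5/8)=-3.2000
Confirm numerically:
  x=-3.040: |R|=0.93631 <1
  x=-3.003: |R|=0.92123 <1
  x=-1.358: |R|=0.08240 <1
  x=-3.794: |R|=1.21693 >1
  x=-3.370: |R|=1.06511 >1
So |R|<1 on (-3.2000, 0).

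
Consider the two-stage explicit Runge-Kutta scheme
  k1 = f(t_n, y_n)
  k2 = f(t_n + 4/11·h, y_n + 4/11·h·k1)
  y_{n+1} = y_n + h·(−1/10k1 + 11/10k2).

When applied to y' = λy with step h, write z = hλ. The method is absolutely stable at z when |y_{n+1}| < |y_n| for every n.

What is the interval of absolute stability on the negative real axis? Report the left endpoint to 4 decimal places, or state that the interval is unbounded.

z∈(-2.5000,0).

With y'=λy (z=hλ):
  k1=λy_n ⇒ h·k1=z·y_n;  k2=λ(1+4/11z)y_n ⇒ h·k2=z(1+4/11z)y_n
  y_{n+1}/y_n = 1 − 1/10z + 11/10z(1+4/11z) = 1 + z + 2/5z²
  ⇒ R(z) = 1 + z + 2/5z².

Solve |R(x)|<1 on ℝ⁻.
x=-1.42: |R|=0.3866
R=1: x+2/5x²=0 ⇒ x=−5/2=-2.5000; min R=1−1/(4·2/5)=0.3750>−1
Confirm numerically:
  x=-2.442: |R|=0.94335 <1
  x=-1.669: |R|=0.44522 <1
  x=-1.440: |R|=0.38944 <1
  x=-1.204: |R|=0.37585 <1
  x=-2.729: |R|=1.24998 >1
  x=-2.585: |R|=1.08789 >1
So |R|<1 on (-2.5000, 0).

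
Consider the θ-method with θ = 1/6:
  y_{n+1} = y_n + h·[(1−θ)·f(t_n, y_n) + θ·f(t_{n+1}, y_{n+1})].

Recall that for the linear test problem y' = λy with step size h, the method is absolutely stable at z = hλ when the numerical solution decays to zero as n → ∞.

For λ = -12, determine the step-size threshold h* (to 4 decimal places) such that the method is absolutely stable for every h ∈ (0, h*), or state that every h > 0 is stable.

Test eqn y'=λy, z=hλ:
  y_{n+1} = y_n + z·[5/6·y_n + 1/6·y_{n+1}] ⇒ (1 − 1/6z)y_{n+1} = (1 + 5/6z)y_n
  ⇒ R(z) = (1 + 5/6z)/(1 − 1/6z).

Need |R(x)|<1, x<0.
x=-1.64: |R|=0.2880
R=−1: 1+5/6x = −1+1/6x ⇒ -2/3x=2 ⇒ x=2/(-2/3)=-3.0000
Confirm numerically:
  x=-2.636: |R|=0.83140 <1
  x=-2.481: |R|=0.75522 <1
  x=-1.481: |R|=0.18781 <1
  x=-3.548: |R|=1.22958 >1
  x=-3.469: |R|=1.19812 >1
  x=-3.077: |R|=1.03393 >1
So |R|<1 on (-3.0000, 0).

(-3.0000,0); λ=-12 ⇒ h* = (3)/12 = 0.2500.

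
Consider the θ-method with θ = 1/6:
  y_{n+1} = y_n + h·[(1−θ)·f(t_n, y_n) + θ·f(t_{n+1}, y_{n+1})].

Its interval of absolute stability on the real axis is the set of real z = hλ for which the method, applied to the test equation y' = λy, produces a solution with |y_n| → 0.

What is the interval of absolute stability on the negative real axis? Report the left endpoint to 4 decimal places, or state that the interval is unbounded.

With y'=λy (z=hλ):
  y_{n+1} = y_n + z·[5/6·y_n + 1/6·y_{n+1}] ⇒ (1 − 1/6z)y_{n+1} = (1 + 5/6z)y_n
  R(z) = (1 + 5/6z)/(1 − 1/6z).

Find x<0 with |R(x)|<1.
x=-0.87: |R|=0.2402
R=−1: 1+5/6x = −1+1/6x ⇒ -2/3x=2 ⇒ x=2/(-2/3)=-3.0000
Confirm numerically:
  x=-2.443: |R|=0.73611 <1
  x=-2.157: |R|=0.58661 <1
  x=-1.978: |R|=0.48759 <1
  x=-3.532: |R|=1.22325 >1
  x=-3.256: |R|=1.11063 >1
  x=-3.156: |R|=1.06815 >1
So |R|<1 on (-3.0000, 0).

z∈(-3.0000,0).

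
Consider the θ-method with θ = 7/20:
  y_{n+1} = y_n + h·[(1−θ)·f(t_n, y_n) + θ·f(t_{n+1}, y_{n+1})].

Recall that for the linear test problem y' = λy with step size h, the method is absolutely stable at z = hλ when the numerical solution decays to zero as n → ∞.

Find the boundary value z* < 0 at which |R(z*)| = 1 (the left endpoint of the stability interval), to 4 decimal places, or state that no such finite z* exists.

left endpoint -6.6667.

On y'=λy, z=hλ:
  y_{n+1} = y_n + z·[13/20·y_n + 7/20·y_{n+1}] ⇒ (1 − 7/20z)y_{n+1} = (1 + 13/20z)y_n
  ⇒ R(z) = (1 + 13/20z)/(1 − 7/20z).

Solve |R(x)|<1 on ℝ⁻.
x=-1.07: |R|=0.2215
R=−1: 1+13/20x = −1+7/20x ⇒ -3/10x=2 ⇒ x=2/(-3/10)=-6.6667
Confirm numerically:
  x=-6.192: |R|=0.95504 <1
  x=-5.463: |R|=0.87600 <1
  x=-4.029: |R|=0.67168 <1
  x=-7.032: |R|=1.03167 >1
  x=-6.966: |R|=1.02612 >1
  x=-6.885: |R|=1.01921 >1
So |R|<1 on (-6.6667, 0).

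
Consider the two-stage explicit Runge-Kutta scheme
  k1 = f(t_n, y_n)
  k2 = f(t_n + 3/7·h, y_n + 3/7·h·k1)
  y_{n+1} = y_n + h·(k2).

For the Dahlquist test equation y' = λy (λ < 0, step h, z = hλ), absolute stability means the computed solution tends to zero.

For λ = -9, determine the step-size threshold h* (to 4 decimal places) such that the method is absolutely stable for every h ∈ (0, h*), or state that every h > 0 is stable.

(-2.3333,0); λ=-9 ⇒ h* = (7/3)/9 = 0.2593.

Test eqn y'=λy, z=hλ:
  k1=λy_n ⇒ h·k1=z·y_n;  k2=λ(1+3/7z)y_n ⇒ h·k2=z(1+3/7z)y_n
  y_{n+1}/y_n = 1 + z(1+3/7z) = 1 + z + 3/7z²
  R(z) = 1 + z + 3/7z².

Need |R(x)|<1, x<0.
x=-1.1: |R|=0.4186
R=1: x+3/7x²=0 ⇒ x=−7/3=-2.3333; min R=1−1/(4·3/7)=0.4167>−1
Confirm numerically:
  x=-2.074: |R|=0.76949 <1
  x=-1.336: |R|=0.42896 <1
  x=-0.969: |R|=0.43341 <1
  x=-2.593: |R|=1.28856 >1
  x=-2.568: |R|=1.25827 >1
So |R|<1 on (-2.3333, 0).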